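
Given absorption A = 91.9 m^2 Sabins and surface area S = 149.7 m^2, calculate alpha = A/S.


Absorption coefficient = absorbed power / incident power
alpha = A / S = 91.9 / 149.7 = 0.61389


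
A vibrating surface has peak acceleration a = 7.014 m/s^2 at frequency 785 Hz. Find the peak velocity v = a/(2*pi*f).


omega = 2*pi*f = 2*pi*785 = 4932.3 rad/s
v = a / omega = 7.014 / 4932.3 = 0.0014221 m/s


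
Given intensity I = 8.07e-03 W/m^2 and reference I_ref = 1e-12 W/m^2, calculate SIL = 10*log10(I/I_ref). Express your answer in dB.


I / I_ref = 8.07e-03 / 1e-12 = 8.07e+09
SIL = 10 * log10(8.07e+09) = 99.069 dB


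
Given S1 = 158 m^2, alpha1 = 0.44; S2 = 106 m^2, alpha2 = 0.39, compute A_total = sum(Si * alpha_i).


158 * 0.44 = 69.52
106 * 0.39 = 41.34
A_total = 69.52 + 41.34 = 110.86 m^2


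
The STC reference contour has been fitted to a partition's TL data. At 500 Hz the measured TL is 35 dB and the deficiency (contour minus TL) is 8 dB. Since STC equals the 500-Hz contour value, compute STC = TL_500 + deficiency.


By ASTM E413, STC = value of the fitted reference contour at 500 Hz.
Contour value at 500 Hz = TL_500 + deficiency = 35 + 8 = 43
STC = 43


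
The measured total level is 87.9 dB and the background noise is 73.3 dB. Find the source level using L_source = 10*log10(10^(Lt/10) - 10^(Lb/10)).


10^(87.9/10) = 6.16595e+08
10^(73.3/10) = 2.13796e+07
Difference = 6.16595e+08 - 2.13796e+07 = 5.95215e+08
L_source = 10*log10(5.95215e+08) = 87.747 dB


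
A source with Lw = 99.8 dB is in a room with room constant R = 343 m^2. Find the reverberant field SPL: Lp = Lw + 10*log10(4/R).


4/R = 4/343 = 0.0116618
Lp = 99.8 + 10*log10(0.0116618) = 80.468 dB


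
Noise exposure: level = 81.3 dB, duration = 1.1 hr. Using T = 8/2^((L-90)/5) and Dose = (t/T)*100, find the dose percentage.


T_allowed = 8 / 2^((81.3 - 90)/5) = 26.7228 hr
Dose = 1.1 / 26.7228 * 100 = 4.1163 %


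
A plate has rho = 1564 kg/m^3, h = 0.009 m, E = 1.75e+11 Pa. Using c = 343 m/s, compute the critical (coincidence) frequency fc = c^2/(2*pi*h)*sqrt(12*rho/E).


12*rho/E = 12*1564/1.75e+11 = 1.07246e-07
sqrt(12*rho/E) = sqrt(1.07246e-07) = 0.000327484
c^2/(2*pi*h) = 343^2/(2*pi*0.009) = 2.08049e+06
fc = 2.08049e+06 * 0.000327484 = 681.33 Hz


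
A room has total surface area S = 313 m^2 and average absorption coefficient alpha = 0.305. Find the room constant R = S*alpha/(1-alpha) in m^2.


R = 313 * 0.305 / (1 - 0.305) = 137.36 m^2


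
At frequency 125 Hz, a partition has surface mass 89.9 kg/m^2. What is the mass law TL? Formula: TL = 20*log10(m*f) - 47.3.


m * f = 89.9 * 125 = 11237.5
20*log10(11237.5) = 81.0134 dB
TL = 81.0134 - 47.3 = 33.713 dB


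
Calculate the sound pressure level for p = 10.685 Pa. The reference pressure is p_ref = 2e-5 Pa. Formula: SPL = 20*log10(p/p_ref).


p / p_ref = 10.685 / 2e-5 = 534250
SPL = 20 * log10(534250) = 114.55 dB


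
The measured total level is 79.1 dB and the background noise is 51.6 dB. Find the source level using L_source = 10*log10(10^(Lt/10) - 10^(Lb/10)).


10^(79.1/10) = 8.12831e+07
10^(51.6/10) = 144544
Difference = 8.12831e+07 - 144544 = 8.11386e+07
L_source = 10*log10(8.11386e+07) = 79.092 dB


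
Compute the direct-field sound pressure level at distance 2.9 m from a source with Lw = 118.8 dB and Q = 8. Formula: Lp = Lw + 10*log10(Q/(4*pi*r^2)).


4*pi*r^2 = 4*pi*2.9^2 = 105.683 m^2
Q / (4*pi*r^2) = 8 / 105.683 = 0.0756981
Lp = 118.8 + 10*log10(0.0756981) = 107.59 dB


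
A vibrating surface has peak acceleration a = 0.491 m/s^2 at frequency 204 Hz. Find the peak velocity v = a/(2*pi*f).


omega = 2*pi*f = 2*pi*204 = 1281.77 rad/s
v = a / omega = 0.491 / 1281.77 = 0.00038306 m/s


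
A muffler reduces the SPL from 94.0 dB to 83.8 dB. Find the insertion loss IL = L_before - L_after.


Insertion loss = SPL without muffler - SPL with muffler
IL = 94.0 - 83.8 = 10.2 dB


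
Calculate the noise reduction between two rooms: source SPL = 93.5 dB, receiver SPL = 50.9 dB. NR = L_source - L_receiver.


NR = L_source - L_receiver (difference between source and receiving room levels)
NR = 93.5 - 50.9 = 42.6 dB


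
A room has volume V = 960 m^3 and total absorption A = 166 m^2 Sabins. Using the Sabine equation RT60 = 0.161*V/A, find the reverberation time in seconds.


RT60 = 0.161 * 960 / 166 = 0.93108 s


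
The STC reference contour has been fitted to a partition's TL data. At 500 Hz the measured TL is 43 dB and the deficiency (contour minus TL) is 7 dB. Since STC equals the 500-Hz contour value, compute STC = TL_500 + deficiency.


By ASTM E413, STC = value of the fitted reference contour at 500 Hz.
Contour value at 500 Hz = TL_500 + deficiency = 43 + 7 = 50
STC = 50


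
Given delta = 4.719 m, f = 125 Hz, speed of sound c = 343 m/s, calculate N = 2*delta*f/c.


N = 2*delta*f/c = 2*delta/lambda, where lambda = c/f
lambda = 343 / 125 = 2.744 m
N = 2 * 4.719 / 2.744 = 3.4395


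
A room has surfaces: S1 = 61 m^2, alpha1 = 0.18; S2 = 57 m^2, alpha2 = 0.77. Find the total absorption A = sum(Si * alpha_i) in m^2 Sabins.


61 * 0.18 = 10.98
57 * 0.77 = 43.89
A_total = 10.98 + 43.89 = 54.87 m^2


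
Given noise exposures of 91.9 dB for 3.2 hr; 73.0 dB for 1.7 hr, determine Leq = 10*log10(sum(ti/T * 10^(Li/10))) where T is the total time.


T_total = 3.2 + 1.7 = 4.9 hr
(3.2/4.9) * 10^(91.9/10) = 1.01147e+09
(1.7/4.9) * 10^(73.0/10) = 6.92234e+06
Sum = 1.01147e+09 + 6.92234e+06 = 1.01839e+09
Leq = 10*log10(1.01839e+09) = 90.079 dB


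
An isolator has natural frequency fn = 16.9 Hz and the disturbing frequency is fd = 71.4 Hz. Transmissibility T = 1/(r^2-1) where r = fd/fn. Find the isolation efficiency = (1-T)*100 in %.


r = 71.4 / 16.9 = 4.22485
r^2 - 1 = 4.22485^2 - 1 = 16.8494
T = 1/16.8494 = 0.0593493
Efficiency = (1 - 0.0593493)*100 = 94.065 %


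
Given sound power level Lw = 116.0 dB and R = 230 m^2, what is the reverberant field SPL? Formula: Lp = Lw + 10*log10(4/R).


4/R = 4/230 = 0.0173913
Lp = 116.0 + 10*log10(0.0173913) = 98.403 dB


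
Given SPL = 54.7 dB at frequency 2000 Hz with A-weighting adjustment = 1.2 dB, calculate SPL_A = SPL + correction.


A-weighting table: 2000 Hz -> 1.2 dB correction
SPL_A = SPL + correction = 54.7 + (1.2) = 55.9 dBA


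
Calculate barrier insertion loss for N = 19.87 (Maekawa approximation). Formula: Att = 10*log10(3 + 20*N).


3 + 20*N = 3 + 20*19.87 = 400.4
Att = 10*log10(400.4) = 26.025 dB


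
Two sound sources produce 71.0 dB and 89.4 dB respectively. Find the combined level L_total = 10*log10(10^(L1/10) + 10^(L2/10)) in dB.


10^(71.0/10) = 1.25893e+07
10^(89.4/10) = 8.70964e+08
Sum = 1.25893e+07 + 8.70964e+08 = 8.83553e+08
L_total = 10*log10(8.83553e+08) = 89.462 dB


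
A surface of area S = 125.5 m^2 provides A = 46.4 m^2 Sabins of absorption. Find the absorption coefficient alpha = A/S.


Absorption coefficient = absorbed power / incident power
alpha = A / S = 46.4 / 125.5 = 0.36972


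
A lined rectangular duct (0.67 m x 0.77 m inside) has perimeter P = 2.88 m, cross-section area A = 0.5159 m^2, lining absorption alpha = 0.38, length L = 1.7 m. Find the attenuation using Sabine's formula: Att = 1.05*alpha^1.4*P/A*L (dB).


alpha^1.4 = 0.38^1.4 = 0.258046
Attenuation rate = 1.05 * alpha^1.4 * P / A
= 1.05 * 0.258046 * 2.88 / 0.5159 = 1.51256 dB/m
Total Att = 1.51256 * 1.7 = 2.5714 dB


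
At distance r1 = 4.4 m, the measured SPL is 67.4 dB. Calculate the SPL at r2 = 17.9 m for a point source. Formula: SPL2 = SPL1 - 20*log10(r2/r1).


r2/r1 = 17.9/4.4 = 4.06818
Correction = 20*log10(4.06818) = 12.188 dB
SPL2 = 67.4 - 12.188 = 55.212 dB


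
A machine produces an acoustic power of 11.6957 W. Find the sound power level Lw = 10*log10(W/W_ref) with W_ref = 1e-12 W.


W / W_ref = 11.6957 / 1e-12 = 1.16957e+13
Lw = 10 * log10(1.16957e+13) = 130.68 dB


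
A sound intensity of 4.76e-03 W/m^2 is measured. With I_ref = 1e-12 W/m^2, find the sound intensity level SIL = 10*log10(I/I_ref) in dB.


I / I_ref = 4.76e-03 / 1e-12 = 4.76e+09
SIL = 10 * log10(4.76e+09) = 96.776 dB


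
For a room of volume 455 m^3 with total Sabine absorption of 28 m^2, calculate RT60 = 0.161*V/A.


RT60 = 0.161 * 455 / 28 = 2.6162 s


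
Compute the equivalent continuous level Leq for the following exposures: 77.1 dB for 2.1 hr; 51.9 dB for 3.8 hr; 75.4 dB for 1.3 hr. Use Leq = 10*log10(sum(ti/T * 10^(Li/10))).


T_total = 2.1 + 3.8 + 1.3 = 7.2 hr
(2.1/7.2) * 10^(77.1/10) = 1.49585e+07
(3.8/7.2) * 10^(51.9/10) = 81743.1
(1.3/7.2) * 10^(75.4/10) = 6.26053e+06
Sum = 1.49585e+07 + 81743.1 + 6.26053e+06 = 2.13008e+07
Leq = 10*log10(2.13008e+07) = 73.284 dB


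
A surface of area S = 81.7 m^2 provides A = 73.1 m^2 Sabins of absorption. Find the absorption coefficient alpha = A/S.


Absorption coefficient = absorbed power / incident power
alpha = A / S = 73.1 / 81.7 = 0.89474


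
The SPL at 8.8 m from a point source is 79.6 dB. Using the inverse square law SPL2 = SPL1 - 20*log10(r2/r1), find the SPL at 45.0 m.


r2/r1 = 45.0/8.8 = 5.11364
Correction = 20*log10(5.11364) = 14.1746 dB
SPL2 = 79.6 - 14.1746 = 65.425 dB


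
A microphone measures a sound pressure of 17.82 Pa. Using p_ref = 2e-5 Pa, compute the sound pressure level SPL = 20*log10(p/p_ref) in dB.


p / p_ref = 17.82 / 2e-5 = 891000
SPL = 20 * log10(891000) = 119 dB


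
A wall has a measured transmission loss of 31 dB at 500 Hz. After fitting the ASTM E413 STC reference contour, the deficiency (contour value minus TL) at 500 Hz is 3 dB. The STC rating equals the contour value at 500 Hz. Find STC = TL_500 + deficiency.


By ASTM E413, STC = value of the fitted reference contour at 500 Hz.
Contour value at 500 Hz = TL_500 + deficiency = 31 + 3 = 34
STC = 34


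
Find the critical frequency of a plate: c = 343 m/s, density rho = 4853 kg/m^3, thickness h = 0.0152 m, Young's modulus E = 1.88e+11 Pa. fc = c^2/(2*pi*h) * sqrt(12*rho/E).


12*rho/E = 12*4853/1.88e+11 = 3.09766e-07
sqrt(12*rho/E) = sqrt(3.09766e-07) = 0.000556566
c^2/(2*pi*h) = 343^2/(2*pi*0.0152) = 1.23187e+06
fc = 1.23187e+06 * 0.000556566 = 685.62 Hz


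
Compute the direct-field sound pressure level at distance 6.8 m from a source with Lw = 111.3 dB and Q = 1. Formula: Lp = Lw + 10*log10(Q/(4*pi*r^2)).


4*pi*r^2 = 4*pi*6.8^2 = 581.069 m^2
Q / (4*pi*r^2) = 1 / 581.069 = 0.00172097
Lp = 111.3 + 10*log10(0.00172097) = 83.658 dB


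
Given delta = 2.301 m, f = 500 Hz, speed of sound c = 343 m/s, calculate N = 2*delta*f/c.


N = 2*delta*f/c = 2*delta/lambda, where lambda = c/f
lambda = 343 / 500 = 0.686 m
N = 2 * 2.301 / 0.686 = 6.7085


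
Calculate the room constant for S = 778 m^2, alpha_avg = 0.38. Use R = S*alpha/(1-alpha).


R = 778 * 0.38 / (1 - 0.38) = 476.84 m^2


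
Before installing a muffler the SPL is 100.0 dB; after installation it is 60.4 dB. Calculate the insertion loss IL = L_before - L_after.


Insertion loss = SPL without muffler - SPL with muffler
IL = 100.0 - 60.4 = 39.6 dB


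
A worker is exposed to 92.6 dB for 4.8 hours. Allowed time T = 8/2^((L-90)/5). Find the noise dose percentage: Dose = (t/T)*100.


T_allowed = 8 / 2^((92.6 - 90)/5) = 5.57897 hr
Dose = 4.8 / 5.57897 * 100 = 86.037 %


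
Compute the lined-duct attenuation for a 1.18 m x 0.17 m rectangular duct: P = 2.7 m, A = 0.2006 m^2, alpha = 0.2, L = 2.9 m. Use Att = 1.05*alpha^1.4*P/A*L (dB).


alpha^1.4 = 0.2^1.4 = 0.105061
Attenuation rate = 1.05 * alpha^1.4 * P / A
= 1.05 * 0.105061 * 2.7 / 0.2006 = 1.48479 dB/m
Total Att = 1.48479 * 2.9 = 4.3059 dB


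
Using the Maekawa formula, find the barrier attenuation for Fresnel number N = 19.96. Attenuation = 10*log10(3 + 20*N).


3 + 20*N = 3 + 20*19.96 = 402.2
Att = 10*log10(402.2) = 26.044 dB


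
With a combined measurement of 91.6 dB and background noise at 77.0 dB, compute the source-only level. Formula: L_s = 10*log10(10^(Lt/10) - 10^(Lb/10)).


10^(91.6/10) = 1.44544e+09
10^(77.0/10) = 5.01187e+07
Difference = 1.44544e+09 - 5.01187e+07 = 1.39532e+09
L_source = 10*log10(1.39532e+09) = 91.447 dB


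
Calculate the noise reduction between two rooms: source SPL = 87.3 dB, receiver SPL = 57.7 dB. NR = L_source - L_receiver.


NR = L_source - L_receiver (difference between source and receiving room levels)
NR = 87.3 - 57.7 = 29.6 dB


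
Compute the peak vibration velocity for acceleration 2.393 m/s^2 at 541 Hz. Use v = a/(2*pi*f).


omega = 2*pi*f = 2*pi*541 = 3399.2 rad/s
v = a / omega = 2.393 / 3399.2 = 0.00070399 m/s


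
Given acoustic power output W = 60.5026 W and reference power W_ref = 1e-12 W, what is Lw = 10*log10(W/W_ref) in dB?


W / W_ref = 60.5026 / 1e-12 = 6.05026e+13
Lw = 10 * log10(6.05026e+13) = 137.82 dB


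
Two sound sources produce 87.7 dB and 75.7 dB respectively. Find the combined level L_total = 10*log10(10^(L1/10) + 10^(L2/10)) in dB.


10^(87.7/10) = 5.88844e+08
10^(75.7/10) = 3.71535e+07
Sum = 5.88844e+08 + 3.71535e+07 = 6.25998e+08
L_total = 10*log10(6.25998e+08) = 87.966 dB


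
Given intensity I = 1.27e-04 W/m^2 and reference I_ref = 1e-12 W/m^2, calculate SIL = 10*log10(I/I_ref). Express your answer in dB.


I / I_ref = 1.27e-04 / 1e-12 = 1.27e+08
SIL = 10 * log10(1.27e+08) = 81.038 dB


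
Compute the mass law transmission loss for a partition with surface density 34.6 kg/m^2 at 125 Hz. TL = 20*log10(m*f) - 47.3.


m * f = 34.6 * 125 = 4325
20*log10(4325) = 72.7197 dB
TL = 72.7197 - 47.3 = 25.42 dB


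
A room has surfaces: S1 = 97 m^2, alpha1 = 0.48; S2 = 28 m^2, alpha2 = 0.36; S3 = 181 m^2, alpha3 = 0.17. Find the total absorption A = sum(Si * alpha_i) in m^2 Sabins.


97 * 0.48 = 46.56
28 * 0.36 = 10.08
181 * 0.17 = 30.77
A_total = 46.56 + 10.08 + 30.77 = 87.41 m^2


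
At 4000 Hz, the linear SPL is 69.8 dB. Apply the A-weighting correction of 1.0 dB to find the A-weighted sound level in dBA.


A-weighting table: 4000 Hz -> 1.0 dB correction
SPL_A = SPL + correction = 69.8 + (1.0) = 70.8 dBA


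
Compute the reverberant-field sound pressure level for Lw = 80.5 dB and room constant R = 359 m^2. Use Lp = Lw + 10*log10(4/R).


4/R = 4/359 = 0.0111421
Lp = 80.5 + 10*log10(0.0111421) = 60.97 dB


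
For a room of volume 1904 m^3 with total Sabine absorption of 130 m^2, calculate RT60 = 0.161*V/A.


RT60 = 0.161 * 1904 / 130 = 2.358 s


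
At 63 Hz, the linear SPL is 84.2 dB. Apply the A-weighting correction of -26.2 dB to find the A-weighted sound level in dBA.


A-weighting table: 63 Hz -> -26.2 dB correction
SPL_A = SPL + correction = 84.2 + (-26.2) = 58 dBA


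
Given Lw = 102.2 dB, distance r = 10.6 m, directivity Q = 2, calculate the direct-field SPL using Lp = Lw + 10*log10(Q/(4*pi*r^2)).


4*pi*r^2 = 4*pi*10.6^2 = 1411.96 m^2
Q / (4*pi*r^2) = 2 / 1411.96 = 0.00141647
Lp = 102.2 + 10*log10(0.00141647) = 73.712 dB


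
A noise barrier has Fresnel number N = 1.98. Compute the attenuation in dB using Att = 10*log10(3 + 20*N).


3 + 20*N = 3 + 20*1.98 = 42.6
Att = 10*log10(42.6) = 16.294 dB


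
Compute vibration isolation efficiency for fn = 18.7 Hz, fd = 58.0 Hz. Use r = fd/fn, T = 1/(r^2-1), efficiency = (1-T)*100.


r = 58.0 / 18.7 = 3.1016
r^2 - 1 = 3.1016^2 - 1 = 8.61992
T = 1/8.61992 = 0.11601
Efficiency = (1 - 0.11601)*100 = 88.399 %


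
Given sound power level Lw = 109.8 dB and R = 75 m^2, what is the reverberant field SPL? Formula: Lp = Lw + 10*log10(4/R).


4/R = 4/75 = 0.0533333
Lp = 109.8 + 10*log10(0.0533333) = 97.07 dB


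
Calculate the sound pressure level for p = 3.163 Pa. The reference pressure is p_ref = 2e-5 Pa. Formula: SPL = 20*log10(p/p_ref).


p / p_ref = 3.163 / 2e-5 = 158150
SPL = 20 * log10(158150) = 103.98 dB


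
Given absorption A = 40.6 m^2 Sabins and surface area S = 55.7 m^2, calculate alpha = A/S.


Absorption coefficient = absorbed power / incident power
alpha = A / S = 40.6 / 55.7 = 0.7289


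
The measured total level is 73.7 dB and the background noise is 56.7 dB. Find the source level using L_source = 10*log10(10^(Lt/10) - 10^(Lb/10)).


10^(73.7/10) = 2.34423e+07
10^(56.7/10) = 467735
Difference = 2.34423e+07 - 467735 = 2.29746e+07
L_source = 10*log10(2.29746e+07) = 73.612 dB


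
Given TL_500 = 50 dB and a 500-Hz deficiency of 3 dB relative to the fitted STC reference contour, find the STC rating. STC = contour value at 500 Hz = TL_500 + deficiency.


By ASTM E413, STC = value of the fitted reference contour at 500 Hz.
Contour value at 500 Hz = TL_500 + deficiency = 50 + 3 = 53
STC = 53


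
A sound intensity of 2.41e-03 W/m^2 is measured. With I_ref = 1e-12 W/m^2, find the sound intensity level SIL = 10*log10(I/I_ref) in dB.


I / I_ref = 2.41e-03 / 1e-12 = 2.41e+09
SIL = 10 * log10(2.41e+09) = 93.82 dB


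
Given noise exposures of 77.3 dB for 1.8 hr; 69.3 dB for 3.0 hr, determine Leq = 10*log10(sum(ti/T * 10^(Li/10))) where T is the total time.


T_total = 1.8 + 3.0 = 4.8 hr
(1.8/4.8) * 10^(77.3/10) = 2.01387e+07
(3.0/4.8) * 10^(69.3/10) = 5.31961e+06
Sum = 2.01387e+07 + 5.31961e+06 = 2.54583e+07
Leq = 10*log10(2.54583e+07) = 74.058 dB


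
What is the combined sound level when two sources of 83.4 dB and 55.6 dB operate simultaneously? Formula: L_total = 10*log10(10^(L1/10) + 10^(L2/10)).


10^(83.4/10) = 2.18776e+08
10^(55.6/10) = 363078
Sum = 2.18776e+08 + 363078 = 2.19139e+08
L_total = 10*log10(2.19139e+08) = 83.407 dB


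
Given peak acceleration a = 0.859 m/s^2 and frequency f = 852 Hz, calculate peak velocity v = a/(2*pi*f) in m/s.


omega = 2*pi*f = 2*pi*852 = 5353.27 rad/s
v = a / omega = 0.859 / 5353.27 = 0.00016046 m/s


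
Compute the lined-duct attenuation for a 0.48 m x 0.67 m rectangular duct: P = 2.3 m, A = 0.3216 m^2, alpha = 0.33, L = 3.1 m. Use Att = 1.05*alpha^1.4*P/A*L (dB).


alpha^1.4 = 0.33^1.4 = 0.211797
Attenuation rate = 1.05 * alpha^1.4 * P / A
= 1.05 * 0.211797 * 2.3 / 0.3216 = 1.59045 dB/m
Total Att = 1.59045 * 3.1 = 4.9304 dB


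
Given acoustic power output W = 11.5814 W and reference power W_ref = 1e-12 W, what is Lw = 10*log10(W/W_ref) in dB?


W / W_ref = 11.5814 / 1e-12 = 1.15814e+13
Lw = 10 * log10(1.15814e+13) = 130.64 dB


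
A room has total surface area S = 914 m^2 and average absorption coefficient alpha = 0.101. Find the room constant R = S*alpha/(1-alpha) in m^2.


R = 914 * 0.101 / (1 - 0.101) = 102.69 m^2


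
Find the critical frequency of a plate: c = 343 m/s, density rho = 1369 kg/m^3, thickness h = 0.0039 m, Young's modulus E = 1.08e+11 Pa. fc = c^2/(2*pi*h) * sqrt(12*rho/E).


12*rho/E = 12*1369/1.08e+11 = 1.52111e-07
sqrt(12*rho/E) = sqrt(1.52111e-07) = 0.000390014
c^2/(2*pi*h) = 343^2/(2*pi*0.0039) = 4.80113e+06
fc = 4.80113e+06 * 0.000390014 = 1872.5 Hz


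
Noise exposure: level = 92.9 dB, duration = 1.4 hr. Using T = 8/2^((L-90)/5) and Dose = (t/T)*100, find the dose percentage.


T_allowed = 8 / 2^((92.9 - 90)/5) = 5.35171 hr
Dose = 1.4 / 5.35171 * 100 = 26.16 %


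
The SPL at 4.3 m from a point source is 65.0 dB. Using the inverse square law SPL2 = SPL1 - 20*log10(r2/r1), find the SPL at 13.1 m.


r2/r1 = 13.1/4.3 = 3.04651
Correction = 20*log10(3.04651) = 9.67605 dB
SPL2 = 65.0 - 9.67605 = 55.324 dB


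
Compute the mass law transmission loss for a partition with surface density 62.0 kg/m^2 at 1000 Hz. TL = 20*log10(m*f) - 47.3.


m * f = 62.0 * 1000 = 62000
20*log10(62000) = 95.8478 dB
TL = 95.8478 - 47.3 = 48.548 dB


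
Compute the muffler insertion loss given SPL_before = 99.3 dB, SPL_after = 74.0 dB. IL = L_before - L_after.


Insertion loss = SPL without muffler - SPL with muffler
IL = 99.3 - 74.0 = 25.3 dB


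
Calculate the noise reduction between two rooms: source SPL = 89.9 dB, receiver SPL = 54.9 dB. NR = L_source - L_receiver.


NR = L_source - L_receiver (difference between source and receiving room levels)
NR = 89.9 - 54.9 = 35 dB


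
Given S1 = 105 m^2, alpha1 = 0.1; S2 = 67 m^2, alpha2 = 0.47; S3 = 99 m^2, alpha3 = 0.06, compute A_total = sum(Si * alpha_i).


105 * 0.1 = 10.5
67 * 0.47 = 31.49
99 * 0.06 = 5.94
A_total = 10.5 + 31.49 + 5.94 = 47.93 m^2


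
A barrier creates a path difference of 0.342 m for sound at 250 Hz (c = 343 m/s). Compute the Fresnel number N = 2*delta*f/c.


N = 2*delta*f/c = 2*delta/lambda, where lambda = c/f
lambda = 343 / 250 = 1.372 m
N = 2 * 0.342 / 1.372 = 0.49854


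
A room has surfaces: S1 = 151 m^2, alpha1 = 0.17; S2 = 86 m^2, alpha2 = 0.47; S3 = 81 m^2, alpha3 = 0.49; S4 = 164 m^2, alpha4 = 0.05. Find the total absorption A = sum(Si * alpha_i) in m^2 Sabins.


151 * 0.17 = 25.67
86 * 0.47 = 40.42
81 * 0.49 = 39.69
164 * 0.05 = 8.2
A_total = 25.67 + 40.42 + 39.69 + 8.2 = 113.98 m^2


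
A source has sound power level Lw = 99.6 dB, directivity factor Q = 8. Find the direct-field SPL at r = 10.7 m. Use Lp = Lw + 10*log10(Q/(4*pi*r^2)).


4*pi*r^2 = 4*pi*10.7^2 = 1438.72 m^2
Q / (4*pi*r^2) = 8 / 1438.72 = 0.0055605
Lp = 99.6 + 10*log10(0.0055605) = 77.051 dB


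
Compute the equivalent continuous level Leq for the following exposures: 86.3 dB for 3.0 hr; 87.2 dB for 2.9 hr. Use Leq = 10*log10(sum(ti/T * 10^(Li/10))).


T_total = 3.0 + 2.9 = 5.9 hr
(3.0/5.9) * 10^(86.3/10) = 2.16905e+08
(2.9/5.9) * 10^(87.2/10) = 2.57956e+08
Sum = 2.16905e+08 + 2.57956e+08 = 4.74861e+08
Leq = 10*log10(4.74861e+08) = 86.766 dB


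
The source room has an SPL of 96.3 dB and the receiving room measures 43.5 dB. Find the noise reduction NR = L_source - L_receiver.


NR = L_source - L_receiver (difference between source and receiving room levels)
NR = 96.3 - 43.5 = 52.8 dB


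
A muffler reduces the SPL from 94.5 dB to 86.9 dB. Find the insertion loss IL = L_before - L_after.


Insertion loss = SPL without muffler - SPL with muffler
IL = 94.5 - 86.9 = 7.6 dB


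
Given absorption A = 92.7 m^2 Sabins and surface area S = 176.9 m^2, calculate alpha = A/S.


Absorption coefficient = absorbed power / incident power
alpha = A / S = 92.7 / 176.9 = 0.52402


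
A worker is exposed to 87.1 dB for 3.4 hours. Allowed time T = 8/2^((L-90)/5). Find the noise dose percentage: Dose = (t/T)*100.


T_allowed = 8 / 2^((87.1 - 90)/5) = 11.9588 hr
Dose = 3.4 / 11.9588 * 100 = 28.431 %


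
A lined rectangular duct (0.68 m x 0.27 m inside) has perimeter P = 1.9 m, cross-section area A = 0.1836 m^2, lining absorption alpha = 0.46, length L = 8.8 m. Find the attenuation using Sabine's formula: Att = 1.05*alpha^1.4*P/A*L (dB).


alpha^1.4 = 0.46^1.4 = 0.337179
Attenuation rate = 1.05 * alpha^1.4 * P / A
= 1.05 * 0.337179 * 1.9 / 0.1836 = 3.66379 dB/m
Total Att = 3.66379 * 8.8 = 32.241 dB


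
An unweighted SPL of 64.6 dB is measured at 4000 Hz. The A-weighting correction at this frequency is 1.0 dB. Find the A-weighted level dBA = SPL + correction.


A-weighting table: 4000 Hz -> 1.0 dB correction
SPL_A = SPL + correction = 64.6 + (1.0) = 65.6 dBA


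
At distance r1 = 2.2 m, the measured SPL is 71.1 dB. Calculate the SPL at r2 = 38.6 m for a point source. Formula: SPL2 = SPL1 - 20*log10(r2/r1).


r2/r1 = 38.6/2.2 = 17.5455
Correction = 20*log10(17.5455) = 24.8833 dB
SPL2 = 71.1 - 24.8833 = 46.217 dB


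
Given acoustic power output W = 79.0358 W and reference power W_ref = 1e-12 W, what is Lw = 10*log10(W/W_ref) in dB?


W / W_ref = 79.0358 / 1e-12 = 7.90358e+13
Lw = 10 * log10(7.90358e+13) = 138.98 dB


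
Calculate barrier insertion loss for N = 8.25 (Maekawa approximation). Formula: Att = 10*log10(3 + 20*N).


3 + 20*N = 3 + 20*8.25 = 168
Att = 10*log10(168) = 22.253 dB


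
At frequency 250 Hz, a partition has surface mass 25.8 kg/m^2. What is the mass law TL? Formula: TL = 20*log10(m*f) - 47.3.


m * f = 25.8 * 250 = 6450
20*log10(6450) = 76.1912 dB
TL = 76.1912 - 47.3 = 28.891 dB


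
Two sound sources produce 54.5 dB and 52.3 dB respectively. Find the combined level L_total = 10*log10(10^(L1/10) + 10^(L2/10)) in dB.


10^(54.5/10) = 281838
10^(52.3/10) = 169824
Sum = 281838 + 169824 = 451662
L_total = 10*log10(451662) = 56.548 dB


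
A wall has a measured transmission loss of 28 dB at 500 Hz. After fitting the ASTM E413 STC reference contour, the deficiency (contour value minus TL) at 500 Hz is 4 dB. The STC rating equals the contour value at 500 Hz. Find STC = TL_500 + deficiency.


By ASTM E413, STC = value of the fitted reference contour at 500 Hz.
Contour value at 500 Hz = TL_500 + deficiency = 28 + 4 = 32
STC = 32


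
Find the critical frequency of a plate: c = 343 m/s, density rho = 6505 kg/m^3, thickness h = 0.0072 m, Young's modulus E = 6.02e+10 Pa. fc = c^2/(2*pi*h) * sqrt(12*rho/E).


12*rho/E = 12*6505/6.02e+10 = 1.29668e-06
sqrt(12*rho/E) = sqrt(1.29668e-06) = 0.00113872
c^2/(2*pi*h) = 343^2/(2*pi*0.0072) = 2.60061e+06
fc = 2.60061e+06 * 0.00113872 = 2961.4 Hz


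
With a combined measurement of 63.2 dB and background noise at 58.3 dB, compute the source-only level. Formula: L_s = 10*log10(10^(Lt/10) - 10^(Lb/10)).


10^(63.2/10) = 2.0893e+06
10^(58.3/10) = 676083
Difference = 2.0893e+06 - 676083 = 1.41322e+06
L_source = 10*log10(1.41322e+06) = 61.502 dB


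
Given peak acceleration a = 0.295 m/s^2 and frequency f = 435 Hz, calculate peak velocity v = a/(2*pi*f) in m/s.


omega = 2*pi*f = 2*pi*435 = 2733.19 rad/s
v = a / omega = 0.295 / 2733.19 = 0.00010793 m/s


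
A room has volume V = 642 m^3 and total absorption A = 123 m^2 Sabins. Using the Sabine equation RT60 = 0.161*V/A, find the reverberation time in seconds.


RT60 = 0.161 * 642 / 123 = 0.84034 s


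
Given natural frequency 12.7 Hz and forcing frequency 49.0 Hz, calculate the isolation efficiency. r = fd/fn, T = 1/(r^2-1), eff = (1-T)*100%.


r = 49.0 / 12.7 = 3.85827
r^2 - 1 = 3.85827^2 - 1 = 13.8862
T = 1/13.8862 = 0.0720139
Efficiency = (1 - 0.0720139)*100 = 92.799 %


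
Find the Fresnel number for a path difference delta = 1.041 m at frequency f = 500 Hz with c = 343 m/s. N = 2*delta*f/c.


N = 2*delta*f/c = 2*delta/lambda, where lambda = c/f
lambda = 343 / 500 = 0.686 m
N = 2 * 1.041 / 0.686 = 3.035


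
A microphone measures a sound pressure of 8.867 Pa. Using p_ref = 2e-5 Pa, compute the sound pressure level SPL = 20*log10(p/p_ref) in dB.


p / p_ref = 8.867 / 2e-5 = 443350
SPL = 20 * log10(443350) = 112.93 dB


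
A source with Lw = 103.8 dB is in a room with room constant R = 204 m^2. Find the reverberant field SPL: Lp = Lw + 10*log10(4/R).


4/R = 4/204 = 0.0196078
Lp = 103.8 + 10*log10(0.0196078) = 86.724 dB


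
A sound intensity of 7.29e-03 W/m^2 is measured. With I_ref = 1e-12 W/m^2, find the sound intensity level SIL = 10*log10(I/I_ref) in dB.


I / I_ref = 7.29e-03 / 1e-12 = 7.29e+09
SIL = 10 * log10(7.29e+09) = 98.627 dB


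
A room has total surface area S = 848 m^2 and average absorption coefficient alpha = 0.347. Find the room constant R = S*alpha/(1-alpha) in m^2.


R = 848 * 0.347 / (1 - 0.347) = 450.62 m^2


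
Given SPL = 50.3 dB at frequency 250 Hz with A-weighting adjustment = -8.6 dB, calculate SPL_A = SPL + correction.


A-weighting table: 250 Hz -> -8.6 dB correction
SPL_A = SPL + correction = 50.3 + (-8.6) = 41.7 dBA


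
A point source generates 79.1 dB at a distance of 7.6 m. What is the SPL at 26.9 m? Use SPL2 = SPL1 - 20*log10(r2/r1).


r2/r1 = 26.9/7.6 = 3.53947
Correction = 20*log10(3.53947) = 10.9788 dB
SPL2 = 79.1 - 10.9788 = 68.121 dB


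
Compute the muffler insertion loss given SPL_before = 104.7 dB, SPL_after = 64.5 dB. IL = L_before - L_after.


Insertion loss = SPL without muffler - SPL with muffler
IL = 104.7 - 64.5 = 40.2 dB


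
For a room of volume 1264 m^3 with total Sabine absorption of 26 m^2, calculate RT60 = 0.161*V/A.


RT60 = 0.161 * 1264 / 26 = 7.8271 s


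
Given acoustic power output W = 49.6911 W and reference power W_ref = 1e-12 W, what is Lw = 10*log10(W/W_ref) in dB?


W / W_ref = 49.6911 / 1e-12 = 4.96911e+13
Lw = 10 * log10(4.96911e+13) = 136.96 dB


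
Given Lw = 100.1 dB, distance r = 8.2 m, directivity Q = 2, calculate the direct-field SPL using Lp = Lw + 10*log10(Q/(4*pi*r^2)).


4*pi*r^2 = 4*pi*8.2^2 = 844.963 m^2
Q / (4*pi*r^2) = 2 / 844.963 = 0.00236697
Lp = 100.1 + 10*log10(0.00236697) = 73.842 dB


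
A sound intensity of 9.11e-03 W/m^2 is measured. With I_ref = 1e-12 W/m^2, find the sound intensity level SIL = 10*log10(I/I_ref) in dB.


I / I_ref = 9.11e-03 / 1e-12 = 9.11e+09
SIL = 10 * log10(9.11e+09) = 99.595 dB


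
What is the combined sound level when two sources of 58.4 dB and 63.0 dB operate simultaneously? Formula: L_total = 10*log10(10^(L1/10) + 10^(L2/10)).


10^(58.4/10) = 691831
10^(63.0/10) = 1.99526e+06
Sum = 691831 + 1.99526e+06 = 2.68709e+06
L_total = 10*log10(2.68709e+06) = 64.293 dB


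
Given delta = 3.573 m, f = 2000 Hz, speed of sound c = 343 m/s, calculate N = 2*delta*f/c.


N = 2*delta*f/c = 2*delta/lambda, where lambda = c/f
lambda = 343 / 2000 = 0.1715 m
N = 2 * 3.573 / 0.1715 = 41.668


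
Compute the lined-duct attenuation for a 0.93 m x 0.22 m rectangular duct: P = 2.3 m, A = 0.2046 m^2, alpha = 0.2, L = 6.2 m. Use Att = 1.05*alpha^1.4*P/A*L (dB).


alpha^1.4 = 0.2^1.4 = 0.105061
Attenuation rate = 1.05 * alpha^1.4 * P / A
= 1.05 * 0.105061 * 2.3 / 0.2046 = 1.24009 dB/m
Total Att = 1.24009 * 6.2 = 7.6886 dB


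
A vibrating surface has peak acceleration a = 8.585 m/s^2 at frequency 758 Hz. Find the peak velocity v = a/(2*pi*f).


omega = 2*pi*f = 2*pi*758 = 4762.65 rad/s
v = a / omega = 8.585 / 4762.65 = 0.0018026 m/s


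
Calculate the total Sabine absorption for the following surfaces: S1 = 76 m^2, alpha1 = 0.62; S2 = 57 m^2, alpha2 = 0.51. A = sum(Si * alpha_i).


76 * 0.62 = 47.12
57 * 0.51 = 29.07
A_total = 47.12 + 29.07 = 76.19 m^2


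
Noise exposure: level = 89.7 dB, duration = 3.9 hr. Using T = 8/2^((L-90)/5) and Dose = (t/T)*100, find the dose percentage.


T_allowed = 8 / 2^((89.7 - 90)/5) = 8.33973 hr
Dose = 3.9 / 8.33973 * 100 = 46.764 %


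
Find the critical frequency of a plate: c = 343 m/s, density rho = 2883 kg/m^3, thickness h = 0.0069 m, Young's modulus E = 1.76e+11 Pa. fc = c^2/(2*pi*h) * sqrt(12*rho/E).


12*rho/E = 12*2883/1.76e+11 = 1.96568e-07
sqrt(12*rho/E) = sqrt(1.96568e-07) = 0.00044336
c^2/(2*pi*h) = 343^2/(2*pi*0.0069) = 2.71368e+06
fc = 2.71368e+06 * 0.00044336 = 1203.1 Hz


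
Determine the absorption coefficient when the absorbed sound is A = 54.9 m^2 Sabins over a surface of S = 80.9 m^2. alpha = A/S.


Absorption coefficient = absorbed power / incident power
alpha = A / S = 54.9 / 80.9 = 0.67862


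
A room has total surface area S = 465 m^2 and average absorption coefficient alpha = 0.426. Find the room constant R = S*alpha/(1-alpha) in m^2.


R = 465 * 0.426 / (1 - 0.426) = 345.1 m^2


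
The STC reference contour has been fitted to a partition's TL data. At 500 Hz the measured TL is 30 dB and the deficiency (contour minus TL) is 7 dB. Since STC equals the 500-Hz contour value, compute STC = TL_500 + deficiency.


By ASTM E413, STC = value of the fitted reference contour at 500 Hz.
Contour value at 500 Hz = TL_500 + deficiency = 30 + 7 = 37
STC = 37


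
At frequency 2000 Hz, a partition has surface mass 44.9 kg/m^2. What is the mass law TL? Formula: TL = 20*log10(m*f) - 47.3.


m * f = 44.9 * 2000 = 89800
20*log10(89800) = 99.0655 dB
TL = 99.0655 - 47.3 = 51.766 dB


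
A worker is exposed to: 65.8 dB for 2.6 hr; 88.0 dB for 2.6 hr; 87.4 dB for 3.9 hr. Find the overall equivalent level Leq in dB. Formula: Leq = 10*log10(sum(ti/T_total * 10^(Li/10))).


T_total = 2.6 + 2.6 + 3.9 = 9.1 hr
(2.6/9.1) * 10^(65.8/10) = 1.08626e+06
(2.6/9.1) * 10^(88.0/10) = 1.80274e+08
(3.9/9.1) * 10^(87.4/10) = 2.35518e+08
Sum = 1.08626e+06 + 1.80274e+08 + 2.35518e+08 = 4.16878e+08
Leq = 10*log10(4.16878e+08) = 86.2 dB


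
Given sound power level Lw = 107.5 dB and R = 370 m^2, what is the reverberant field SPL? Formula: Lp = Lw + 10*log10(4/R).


4/R = 4/370 = 0.0108108
Lp = 107.5 + 10*log10(0.0108108) = 87.839 dB


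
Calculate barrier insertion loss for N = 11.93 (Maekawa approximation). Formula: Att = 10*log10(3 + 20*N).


3 + 20*N = 3 + 20*11.93 = 241.6
Att = 10*log10(241.6) = 23.831 dB


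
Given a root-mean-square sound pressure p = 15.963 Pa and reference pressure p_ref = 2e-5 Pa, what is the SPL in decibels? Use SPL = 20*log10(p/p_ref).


p / p_ref = 15.963 / 2e-5 = 798150
SPL = 20 * log10(798150) = 118.04 dB


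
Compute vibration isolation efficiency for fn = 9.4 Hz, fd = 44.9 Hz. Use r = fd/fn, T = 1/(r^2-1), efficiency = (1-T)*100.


r = 44.9 / 9.4 = 4.7766
r^2 - 1 = 4.7766^2 - 1 = 21.8159
T = 1/21.8159 = 0.0458381
Efficiency = (1 - 0.0458381)*100 = 95.416 %


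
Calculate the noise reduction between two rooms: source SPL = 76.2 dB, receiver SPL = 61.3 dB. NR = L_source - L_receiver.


NR = L_source - L_receiver (difference between source and receiving room levels)
NR = 76.2 - 61.3 = 14.9 dB


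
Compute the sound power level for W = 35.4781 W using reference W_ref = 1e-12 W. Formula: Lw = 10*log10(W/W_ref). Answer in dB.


W / W_ref = 35.4781 / 1e-12 = 3.54781e+13
Lw = 10 * log10(3.54781e+13) = 135.5 dB


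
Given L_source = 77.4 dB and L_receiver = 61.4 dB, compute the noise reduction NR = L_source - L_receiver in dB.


NR = L_source - L_receiver (difference between source and receiving room levels)
NR = 77.4 - 61.4 = 16 dB


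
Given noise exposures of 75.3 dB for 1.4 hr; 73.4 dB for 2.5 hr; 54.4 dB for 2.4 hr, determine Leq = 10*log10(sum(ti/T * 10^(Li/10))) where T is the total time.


T_total = 1.4 + 2.5 + 2.4 = 6.3 hr
(1.4/6.3) * 10^(75.3/10) = 7.52987e+06
(2.5/6.3) * 10^(73.4/10) = 8.68159e+06
(2.4/6.3) * 10^(54.4/10) = 104923
Sum = 7.52987e+06 + 8.68159e+06 + 104923 = 1.63164e+07
Leq = 10*log10(1.63164e+07) = 72.126 dB


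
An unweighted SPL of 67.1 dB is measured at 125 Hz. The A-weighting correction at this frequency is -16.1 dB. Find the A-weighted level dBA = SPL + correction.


A-weighting table: 125 Hz -> -16.1 dB correction
SPL_A = SPL + correction = 67.1 + (-16.1) = 51 dBA


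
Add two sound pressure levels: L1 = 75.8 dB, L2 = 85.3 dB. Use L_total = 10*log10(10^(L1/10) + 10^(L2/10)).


10^(75.8/10) = 3.80189e+07
10^(85.3/10) = 3.38844e+08
Sum = 3.80189e+07 + 3.38844e+08 = 3.76863e+08
L_total = 10*log10(3.76863e+08) = 85.762 dB


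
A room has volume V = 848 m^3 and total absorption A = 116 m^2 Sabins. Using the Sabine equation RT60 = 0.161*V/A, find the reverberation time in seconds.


RT60 = 0.161 * 848 / 116 = 1.177 s


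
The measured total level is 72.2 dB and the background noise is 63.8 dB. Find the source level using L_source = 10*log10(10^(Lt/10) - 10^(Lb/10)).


10^(72.2/10) = 1.65959e+07
10^(63.8/10) = 2.39883e+06
Difference = 1.65959e+07 - 2.39883e+06 = 1.41971e+07
L_source = 10*log10(1.41971e+07) = 71.522 dB


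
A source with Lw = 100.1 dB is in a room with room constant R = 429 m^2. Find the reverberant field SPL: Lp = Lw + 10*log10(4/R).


4/R = 4/429 = 0.00932401
Lp = 100.1 + 10*log10(0.00932401) = 79.796 dB


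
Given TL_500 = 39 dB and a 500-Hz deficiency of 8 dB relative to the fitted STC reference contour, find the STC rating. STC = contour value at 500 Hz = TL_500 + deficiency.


By ASTM E413, STC = value of the fitted reference contour at 500 Hz.
Contour value at 500 Hz = TL_500 + deficiency = 39 + 8 = 47
STC = 47


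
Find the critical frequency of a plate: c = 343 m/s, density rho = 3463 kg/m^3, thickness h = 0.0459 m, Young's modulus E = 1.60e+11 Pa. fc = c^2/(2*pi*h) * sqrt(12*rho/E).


12*rho/E = 12*3463/1.60e+11 = 2.59725e-07
sqrt(12*rho/E) = sqrt(2.59725e-07) = 0.000509632
c^2/(2*pi*h) = 343^2/(2*pi*0.0459) = 407939
fc = 407939 * 0.000509632 = 207.9 Hz


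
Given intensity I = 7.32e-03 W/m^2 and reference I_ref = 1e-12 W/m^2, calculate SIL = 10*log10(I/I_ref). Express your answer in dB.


I / I_ref = 7.32e-03 / 1e-12 = 7.32e+09
SIL = 10 * log10(7.32e+09) = 98.645 dB


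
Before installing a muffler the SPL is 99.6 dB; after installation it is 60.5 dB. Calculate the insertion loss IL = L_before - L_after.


Insertion loss = SPL without muffler - SPL with muffler
IL = 99.6 - 60.5 = 39.1 dB


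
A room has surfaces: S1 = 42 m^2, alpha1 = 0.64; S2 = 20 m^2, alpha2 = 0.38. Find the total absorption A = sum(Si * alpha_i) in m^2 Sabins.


42 * 0.64 = 26.88
20 * 0.38 = 7.6
A_total = 26.88 + 7.6 = 34.48 m^2


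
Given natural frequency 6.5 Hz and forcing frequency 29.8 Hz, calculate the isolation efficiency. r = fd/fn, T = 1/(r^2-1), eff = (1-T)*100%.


r = 29.8 / 6.5 = 4.58462
r^2 - 1 = 4.58462^2 - 1 = 20.0187
T = 1/20.0187 = 0.0499533
Efficiency = (1 - 0.0499533)*100 = 95.005 %


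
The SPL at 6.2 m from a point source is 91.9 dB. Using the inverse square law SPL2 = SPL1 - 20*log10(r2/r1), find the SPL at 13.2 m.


r2/r1 = 13.2/6.2 = 2.12903
Correction = 20*log10(2.12903) = 6.56364 dB
SPL2 = 91.9 - 6.56364 = 85.336 dB


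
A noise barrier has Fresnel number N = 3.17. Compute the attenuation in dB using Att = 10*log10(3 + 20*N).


3 + 20*N = 3 + 20*3.17 = 66.4
Att = 10*log10(66.4) = 18.222 dB


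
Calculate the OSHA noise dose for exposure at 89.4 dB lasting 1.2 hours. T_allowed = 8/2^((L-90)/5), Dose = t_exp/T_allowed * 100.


T_allowed = 8 / 2^((89.4 - 90)/5) = 8.69388 hr
Dose = 1.2 / 8.69388 * 100 = 13.803 %


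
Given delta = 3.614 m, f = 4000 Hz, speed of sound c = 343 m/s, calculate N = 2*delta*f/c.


N = 2*delta*f/c = 2*delta/lambda, where lambda = c/f
lambda = 343 / 4000 = 0.08575 m
N = 2 * 3.614 / 0.08575 = 84.292


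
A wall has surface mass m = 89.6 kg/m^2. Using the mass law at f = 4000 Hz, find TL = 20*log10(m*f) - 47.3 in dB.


m * f = 89.6 * 4000 = 358400
20*log10(358400) = 111.087 dB
TL = 111.087 - 47.3 = 63.787 dB


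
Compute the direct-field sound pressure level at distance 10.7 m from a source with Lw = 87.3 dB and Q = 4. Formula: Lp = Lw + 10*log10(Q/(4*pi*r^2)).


4*pi*r^2 = 4*pi*10.7^2 = 1438.72 m^2
Q / (4*pi*r^2) = 4 / 1438.72 = 0.00278025
Lp = 87.3 + 10*log10(0.00278025) = 61.741 dB


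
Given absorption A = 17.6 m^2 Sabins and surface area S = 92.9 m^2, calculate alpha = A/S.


Absorption coefficient = absorbed power / incident power
alpha = A / S = 17.6 / 92.9 = 0.18945


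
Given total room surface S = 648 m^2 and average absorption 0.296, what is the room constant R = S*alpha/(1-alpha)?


R = 648 * 0.296 / (1 - 0.296) = 272.45 m^2


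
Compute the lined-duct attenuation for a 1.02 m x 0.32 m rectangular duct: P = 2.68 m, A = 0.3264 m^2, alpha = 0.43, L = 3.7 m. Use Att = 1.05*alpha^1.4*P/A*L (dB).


alpha^1.4 = 0.43^1.4 = 0.3068
Attenuation rate = 1.05 * alpha^1.4 * P / A
= 1.05 * 0.3068 * 2.68 / 0.3264 = 2.64502 dB/m
Total Att = 2.64502 * 3.7 = 9.7866 dB


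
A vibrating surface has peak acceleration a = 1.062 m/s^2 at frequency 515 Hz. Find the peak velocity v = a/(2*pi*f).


omega = 2*pi*f = 2*pi*515 = 3235.84 rad/s
v = a / omega = 1.062 / 3235.84 = 0.0003282 m/s


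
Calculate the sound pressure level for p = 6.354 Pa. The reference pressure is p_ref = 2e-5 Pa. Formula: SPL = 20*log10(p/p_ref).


p / p_ref = 6.354 / 2e-5 = 317700
SPL = 20 * log10(317700) = 110.04 dB


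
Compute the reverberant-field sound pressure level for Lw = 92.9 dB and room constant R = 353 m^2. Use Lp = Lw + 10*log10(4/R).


4/R = 4/353 = 0.0113314
Lp = 92.9 + 10*log10(0.0113314) = 73.443 dB


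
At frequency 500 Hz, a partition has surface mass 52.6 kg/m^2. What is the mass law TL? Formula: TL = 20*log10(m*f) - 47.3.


m * f = 52.6 * 500 = 26300
20*log10(26300) = 88.3991 dB
TL = 88.3991 - 47.3 = 41.099 dB
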